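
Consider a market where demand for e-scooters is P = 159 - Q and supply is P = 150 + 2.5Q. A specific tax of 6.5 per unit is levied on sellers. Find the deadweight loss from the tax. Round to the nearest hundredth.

Without the tax, 159 - Q = 150 + 2.5Q so Q* = 2.5714 and P* = 156.4286.
A tax on sellers shifts supply up by 6.5: 159 - Q = 150 + 2.5Q + 6.5, so Q_t = 0.7143. Buyers pay P_b = 158.2857; sellers receive P_s = P_b - 6.5 = 151.7857.
Deadweight loss is the triangle between the curves from Q_t to Q*: (1/2)(2.5714 - 0.7143)(6.5) = 6.0357.

6.04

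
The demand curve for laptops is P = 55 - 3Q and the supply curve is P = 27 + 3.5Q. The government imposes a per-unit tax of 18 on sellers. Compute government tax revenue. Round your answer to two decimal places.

27.69

Without the tax, 55 - 3Q = 27 + 3.5Q so Q* = 4.3077 and P* = 42.0769.
A tax on sellers shifts supply up by 18: 55 - 3Q = 27 + 3.5Q + 18, so Q_t = 1.5385. Buyers pay P_b = 50.3846; sellers receive P_s = P_b - 18 = 32.3846.
Revenue is the tax times quantity traded: 18 x 1.5385 = 27.6923.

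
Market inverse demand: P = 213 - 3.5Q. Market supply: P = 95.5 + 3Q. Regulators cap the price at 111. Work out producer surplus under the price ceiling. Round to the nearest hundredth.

Without the control, 213 - 3.5Q = 95.5 + 3Q so Q* = 18.0769 and P* = 149.7308.
At P = 111, sellers supply (111 - 95.5)/3 = 5.1667 while buyers want more, so the quantity traded is 5.1667 at price 111.
PS is the triangle above supply below 111: (1/2)(5.1667)(111 - 95.5) = 40.0417.

40.04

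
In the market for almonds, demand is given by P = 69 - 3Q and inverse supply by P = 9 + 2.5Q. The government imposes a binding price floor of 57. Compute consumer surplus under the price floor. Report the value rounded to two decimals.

Free-market equilibrium: 69 - 3Q = 9 + 2.5Q gives Q* = 10.9091, P* = 36.2727.
At P = 57, buyers demand (69 - 57)/3 = 4 while sellers would supply more, so the quantity traded is 4 at price 57.
CS is the triangle under demand above 57: (1/2)(4)(69 - 57) = 24.

24.00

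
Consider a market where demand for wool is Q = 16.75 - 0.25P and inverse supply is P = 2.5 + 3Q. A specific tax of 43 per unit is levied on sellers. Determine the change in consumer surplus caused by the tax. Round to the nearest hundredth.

Rewriting demand in inverse form: P = 67 - 4Q.
Pre-tax equilibrium: 67 - 4Q = 2.5 + 3Q gives Q* = 9.2143, P* = 30.1429.
A tax on sellers shifts supply up by 43: 67 - 4Q = 2.5 + 3Q + 43, so Q_t = 3.0714. Buyers pay P_b = 54.7143; sellers receive P_s = P_b - 43 = 11.7143.
CS falls from (1/2)(9.2143)(36.8571) = 169.8061 to (1/2)(3.0714)(12.2857) = 18.8673, a change of -150.9388.

-150.94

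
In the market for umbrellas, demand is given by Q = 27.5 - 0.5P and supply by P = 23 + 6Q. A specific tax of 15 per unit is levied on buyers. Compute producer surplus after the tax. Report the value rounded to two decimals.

Rewriting demand in inverse form: P = 55 - 2Q.
Without the tax, 55 - 2Q = 23 + 6Q so Q* = 4 and P* = 47.
A tax on buyers shifts demand down by 15: (55 - 15) - 2Q = 23 + 6Q, so Q_t = 2.125. Buyers pay P_b = 50.75; sellers receive P_s = P_b - 15 = 35.75.
PS = (1/2)(Q_t)(P_s - 23) = (1/2)(2.125)(12.75) = 13.5469.

13.55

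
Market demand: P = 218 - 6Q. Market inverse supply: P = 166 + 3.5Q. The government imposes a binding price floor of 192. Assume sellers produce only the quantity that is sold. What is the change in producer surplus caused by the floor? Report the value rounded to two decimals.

Without the control, 218 - 6Q = 166 + 3.5Q so Q* = 5.4737 and P* = 185.1579.
At the floor price 192, quantity demanded is (218 - 192)/6 = 4.3333; demand is the short side, so Q = 4.3333 trades at P = 192.
PS goes from (1/2)(5.4737)(19.1579) = 52.4321 to 79.8056 (computed as (192 - 166)(4.3333) - (1/2)(3.5)(4.3333)^2), a change of 27.3734.

27.37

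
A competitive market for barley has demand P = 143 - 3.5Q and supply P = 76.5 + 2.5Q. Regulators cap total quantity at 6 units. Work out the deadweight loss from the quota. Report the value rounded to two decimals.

77.52

Unrestricted equilibrium: Q* = (143 - 76.5)/(3.5 + 2.5) = 11.0833.
At Q = 6 the demand price is 143 - 3.5(6) = 122 and the supply price is 76.5 + 2.5(6) = 91.5.
DWL = (1/2)(gap between curves at 6) x (Q* - 6) = (1/2)(30.5)(5.0833) = 77.5208.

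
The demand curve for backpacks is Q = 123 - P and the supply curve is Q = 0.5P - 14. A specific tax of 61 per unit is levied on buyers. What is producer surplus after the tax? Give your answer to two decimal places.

128.44

Rewriting demand in inverse form: P = 123 - Q.
Rewriting supply in inverse form: P = 28 + 2Q.
Pre-tax equilibrium: 123 - Q = 28 + 2Q gives Q* = 31.6667, P* = 91.3333.
A tax on buyers shifts demand down by 61: (123 - 61) - Q = 28 + 2Q, so Q_t = 11.3333. Buyers pay P_b = 111.6667; sellers receive P_s = P_b - 61 = 50.6667.
Producer surplus is the triangle above supply below P_s: (1/2)(11.3333)(50.6667 - 28) = 128.4444.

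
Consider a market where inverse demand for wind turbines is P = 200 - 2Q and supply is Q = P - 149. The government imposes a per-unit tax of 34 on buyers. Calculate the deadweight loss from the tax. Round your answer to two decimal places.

Rewriting supply in inverse form: P = 149 + Q.
Without the tax, 200 - 2Q = 149 + Q so Q* = 17 and P* = 166.
A tax on buyers shifts demand down by 34: (200 - 34) - 2Q = 149 + Q, so Q_t = 5.6667. Buyers pay P_b = 188.6667; sellers receive P_s = P_b - 34 = 154.6667.
The welfare triangle lost has base Q* - Q_t = 11.3333 and height t = 34, so DWL = (1/2)(11.3333)(34) = 192.6667.

192.67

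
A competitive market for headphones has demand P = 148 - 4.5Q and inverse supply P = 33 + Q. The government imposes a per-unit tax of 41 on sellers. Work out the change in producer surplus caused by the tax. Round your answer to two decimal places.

Without the tax, 148 - 4.5Q = 33 + Q so Q* = 20.9091 and P* = 53.9091.
A tax on sellers shifts supply up by 41: 148 - 4.5Q = 33 + Q + 41, so Q_t = 13.4545. Buyers pay P_b = 87.4545; sellers receive P_s = P_b - 41 = 46.4545.
PS falls from (1/2)(20.9091)(20.9091) = 218.595 to (1/2)(13.4545)(13.4545) = 90.5124, a change of -128.0826.

-128.08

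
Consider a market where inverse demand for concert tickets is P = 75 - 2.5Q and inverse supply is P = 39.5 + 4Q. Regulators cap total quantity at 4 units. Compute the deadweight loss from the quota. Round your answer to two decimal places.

Without the quota, 75 - 2.5Q = 39.5 + 4Q gives Q* = 5.4615.
At Q = 4 the demand price is 75 - 2.5(4) = 65 and the supply price is 39.5 + 4(4) = 55.5.
DWL = (1/2)(gap between curves at 4) x (Q* - 4) = (1/2)(9.5)(1.4615) = 6.9423.

6.94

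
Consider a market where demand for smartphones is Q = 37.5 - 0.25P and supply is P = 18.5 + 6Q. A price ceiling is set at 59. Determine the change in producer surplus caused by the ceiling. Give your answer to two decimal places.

Rewriting demand in inverse form: P = 150 - 4Q.
Free-market equilibrium: 150 - 4Q = 18.5 + 6Q gives Q* = 13.15, P* = 97.4.
At the ceiling price 59, quantity supplied is (59 - 18.5)/6 = 6.75; supply is the short side, so Q = 6.75 trades at P = 59.
PS goes from (1/2)(13.15)(78.9) = 518.7675 to 136.6875 (computed as (59 - 18.5)(6.75) - (1/2)(6)(6.75)^2), a change of -382.08.

-382.08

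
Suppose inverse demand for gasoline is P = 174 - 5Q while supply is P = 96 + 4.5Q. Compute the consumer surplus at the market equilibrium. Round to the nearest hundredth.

168.53

Equilibrium: 174 - 5Q = 96 + 4.5Q, so Q* = 8.2105 and P* = 132.9474.
Consumer surplus is the triangle under demand above P*: (1/2)(8.2105)(174 - 132.9474) = (1/2)(8.2105)(41.0526) = 168.5319.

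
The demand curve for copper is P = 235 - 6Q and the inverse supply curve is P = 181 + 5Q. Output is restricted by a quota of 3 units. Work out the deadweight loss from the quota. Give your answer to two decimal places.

20.05

Unrestricted equilibrium: Q* = (235 - 181)/(6 + 5) = 4.9091.
At Q = 3 the demand price is 235 - 6(3) = 217 and the supply price is 181 + 5(3) = 196.
DWL = (1/2)(gap between curves at 3) x (Q* - 3) = (1/2)(21)(1.9091) = 20.0455.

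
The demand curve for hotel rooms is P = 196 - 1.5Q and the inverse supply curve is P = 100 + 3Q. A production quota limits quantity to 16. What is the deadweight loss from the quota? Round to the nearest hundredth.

Unrestricted equilibrium: Q* = (196 - 100)/(1.5 + 3) = 21.3333.
At Q = 16 the demand price is 196 - 1.5(16) = 172 and the supply price is 100 + 3(16) = 148.
DWL = (1/2)(gap between curves at 16) x (Q* - 16) = (1/2)(24)(5.3333) = 64.

64.00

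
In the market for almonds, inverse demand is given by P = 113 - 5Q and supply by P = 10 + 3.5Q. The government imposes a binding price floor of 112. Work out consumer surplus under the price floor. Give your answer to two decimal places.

0.10

Free-market equilibrium: 113 - 5Q = 10 + 3.5Q gives Q* = 12.1176, P* = 52.4118.
At the floor price 112, quantity demanded is (113 - 112)/5 = 0.2; demand is the short side, so Q = 0.2 trades at P = 112.
CS is the triangle under demand above 112: (1/2)(0.2)(113 - 112) = 0.1.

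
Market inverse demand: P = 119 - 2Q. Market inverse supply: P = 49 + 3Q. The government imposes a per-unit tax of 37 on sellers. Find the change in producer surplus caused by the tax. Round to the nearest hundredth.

Pre-tax equilibrium: 119 - 2Q = 49 + 3Q gives Q* = 14, P* = 91.
With the tax, sellers need 37 more per unit: 119 - 2Q = 49 + 3Q + 37, so Q_t = 6.6. Buyers pay P_b = 105.8; sellers receive P_s = P_b - 37 = 68.8.
PS falls from (1/2)(14)(42) = 294 to (1/2)(6.6)(19.8) = 65.34, a change of -228.66.

-228.66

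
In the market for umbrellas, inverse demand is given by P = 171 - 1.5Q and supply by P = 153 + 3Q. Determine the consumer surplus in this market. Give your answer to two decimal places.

12.00

Set 171 - 1.5Q = 153 + 3Q, which gives 18 = 4.5Q, so Q* = 4 and P* = 171 - 1.5(4) = 165.
The demand choke price is 171, so CS = (1/2)(Q*)(171 - P*) = (1/2)(4)(6) = 12.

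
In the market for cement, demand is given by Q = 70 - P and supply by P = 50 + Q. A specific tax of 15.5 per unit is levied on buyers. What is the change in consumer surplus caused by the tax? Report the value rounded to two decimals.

-47.47

Rewriting demand in inverse form: P = 70 - Q.
Pre-tax equilibrium: 70 - Q = 50 + Q gives Q* = 10, P* = 60.
With the tax, buyers' net willingness to pay falls by 15.5: (70 - 15.5) - Q = 50 + Q, so Q_t = 2.25. Buyers pay P_b = 67.75; sellers receive P_s = P_b - 15.5 = 52.25.
Consumers lose the trapezoid between P* and P_b out to Q_t plus the triangle from Q_t to Q*: change in CS = 2.5312 - 50 = -47.4688.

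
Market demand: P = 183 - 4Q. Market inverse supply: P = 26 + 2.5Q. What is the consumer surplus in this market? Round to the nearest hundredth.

1166.82

Equilibrium: 183 - 4Q = 26 + 2.5Q, so Q* = 24.1538 and P* = 86.3846.
Consumer surplus is the triangle under demand above P*: (1/2)(24.1538)(183 - 86.3846) = (1/2)(24.1538)(96.6154) = 1166.8166.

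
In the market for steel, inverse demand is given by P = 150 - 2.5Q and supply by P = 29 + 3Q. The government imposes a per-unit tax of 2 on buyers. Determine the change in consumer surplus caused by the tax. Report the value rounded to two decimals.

-19.83

Without the tax, 150 - 2.5Q = 29 + 3Q so Q* = 22 and P* = 95.
A tax on buyers shifts demand down by 2: (150 - 2) - 2.5Q = 29 + 3Q, so Q_t = 21.6364. Buyers pay P_b = 95.9091; sellers receive P_s = P_b - 2 = 93.9091.
CS falls from (1/2)(22)(55) = 605 to (1/2)(21.6364)(54.0909) = 585.1653, a change of -19.8347.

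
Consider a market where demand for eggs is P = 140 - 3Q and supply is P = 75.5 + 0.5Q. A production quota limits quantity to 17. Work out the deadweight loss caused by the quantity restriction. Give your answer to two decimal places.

3.57

Without the quota, 140 - 3Q = 75.5 + 0.5Q gives Q* = 18.4286.
At Q = 17 the demand price is 140 - 3(17) = 89 and the supply price is 75.5 + 0.5(17) = 84.
Deadweight loss is the triangle between the curves from 17 to 18.4286: (1/2)(89 - 84)(18.4286 - 17) = 3.5714.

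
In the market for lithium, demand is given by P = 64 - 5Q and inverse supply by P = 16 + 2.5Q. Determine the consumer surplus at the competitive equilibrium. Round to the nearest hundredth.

102.40

Set 64 - 5Q = 16 + 2.5Q, which gives 48 = 7.5Q, so Q* = 6.4 and P* = 64 - 5(6.4) = 32.
CS is the area between the demand curve and P* from 0 to Q*: (1/2)(6.4)(32) = 102.4.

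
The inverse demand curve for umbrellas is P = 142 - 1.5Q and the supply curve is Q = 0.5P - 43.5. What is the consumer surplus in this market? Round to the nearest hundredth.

185.20

Rewriting supply in inverse form: P = 87 + 2Q.
Equilibrium: 142 - 1.5Q = 87 + 2Q, so Q* = 15.7143 and P* = 118.4286.
Consumer surplus is the triangle under demand above P*: (1/2)(15.7143)(142 - 118.4286) = (1/2)(15.7143)(23.5714) = 185.2041.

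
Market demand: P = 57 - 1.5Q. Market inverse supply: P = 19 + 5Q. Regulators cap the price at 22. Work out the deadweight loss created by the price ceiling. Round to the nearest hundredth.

89.45

Without the control, 57 - 1.5Q = 19 + 5Q so Q* = 5.8462 and P* = 48.2308.
At the ceiling price 22, quantity supplied is (22 - 19)/5 = 0.6; supply is the short side, so Q = 0.6 trades at P = 22.
At Q = 0.6 the demand price is 56.1 and the supply price is 22. Deadweight loss is the triangle between the curves from 0.6 to 5.8462: (1/2)(56.1 - 22)(5.8462 - 0.6) = 89.4469.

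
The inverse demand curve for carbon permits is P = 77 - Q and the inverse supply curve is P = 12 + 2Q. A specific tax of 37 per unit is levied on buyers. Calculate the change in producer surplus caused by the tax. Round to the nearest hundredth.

Pre-tax equilibrium: 77 - Q = 12 + 2Q gives Q* = 21.6667, P* = 55.3333.
With the tax, buyers' net willingness to pay falls by 37: (77 - 37) - Q = 12 + 2Q, so Q_t = 9.3333. Buyers pay P_b = 67.6667; sellers receive P_s = P_b - 37 = 30.6667.
Producers lose the trapezoid between P_s and P* out to Q_t plus the triangle from Q_t to Q*: change in PS = 87.1111 - 469.4444 = -382.3333.

-382.33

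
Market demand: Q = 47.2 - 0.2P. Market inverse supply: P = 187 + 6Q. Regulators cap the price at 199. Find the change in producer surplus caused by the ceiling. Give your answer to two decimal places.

Rewriting demand in inverse form: P = 236 - 5Q.
Without the control, 236 - 5Q = 187 + 6Q so Q* = 4.4545 and P* = 213.7273.
At P = 199, sellers supply (199 - 187)/6 = 2 while buyers want more, so the quantity traded is 2 at price 199.
PS goes from (1/2)(4.4545)(26.7273) = 59.5289 to 12 (computed as (199 - 187)(2) - (1/2)(6)(2)^2), a change of -47.5289.

-47.53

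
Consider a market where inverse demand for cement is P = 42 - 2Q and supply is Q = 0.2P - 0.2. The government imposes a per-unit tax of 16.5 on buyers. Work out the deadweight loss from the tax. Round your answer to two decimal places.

Rewriting supply in inverse form: P = 1 + 5Q.
Without the tax, 42 - 2Q = 1 + 5Q so Q* = 5.8571 and P* = 30.2857.
With the tax, buyers' net willingness to pay falls by 16.5: (42 - 16.5) - 2Q = 1 + 5Q, so Q_t = 3.5. Buyers pay P_b = 35; sellers receive P_s = P_b - 16.5 = 18.5.
The welfare triangle lost has base Q* - Q_t = 2.3571 and height t = 16.5, so DWL = (1/2)(2.3571)(16.5) = 19.4464.

19.45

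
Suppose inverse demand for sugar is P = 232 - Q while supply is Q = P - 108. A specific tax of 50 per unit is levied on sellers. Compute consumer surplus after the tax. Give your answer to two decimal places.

684.50

Rewriting supply in inverse form: P = 108 + Q.
Pre-tax equilibrium: 232 - Q = 108 + Q gives Q* = 62, P* = 170.
A tax on sellers shifts supply up by 50: 232 - Q = 108 + Q + 50, so Q_t = 37. Buyers pay P_b = 195; sellers receive P_s = P_b - 50 = 145.
CS = (1/2)(Q_t)(232 - P_b) = (1/2)(37)(37) = 684.5.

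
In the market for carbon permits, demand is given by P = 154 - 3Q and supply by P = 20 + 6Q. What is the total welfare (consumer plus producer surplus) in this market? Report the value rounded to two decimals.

997.56

Equilibrium: 154 - 3Q = 20 + 6Q, so Q* = 14.8889 and P* = 109.3333.
CS = (1/2)(14.8889)(44.6667) = 332.5185 and PS = (1/2)(14.8889)(89.3333) = 665.037, so total surplus = 997.5556.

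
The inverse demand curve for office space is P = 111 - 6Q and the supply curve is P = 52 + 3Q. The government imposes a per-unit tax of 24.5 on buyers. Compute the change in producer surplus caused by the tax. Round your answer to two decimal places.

-42.42

Pre-tax equilibrium: 111 - 6Q = 52 + 3Q gives Q* = 6.5556, P* = 71.6667.
A tax on buyers shifts demand down by 24.5: (111 - 24.5) - 6Q = 52 + 3Q, so Q_t = 3.8333. Buyers pay P_b = 88; sellers receive P_s = P_b - 24.5 = 63.5.
Producers lose the trapezoid between P_s and P* out to Q_t plus the triangle from Q_t to Q*: change in PS = 22.0417 - 64.463 = -42.4213.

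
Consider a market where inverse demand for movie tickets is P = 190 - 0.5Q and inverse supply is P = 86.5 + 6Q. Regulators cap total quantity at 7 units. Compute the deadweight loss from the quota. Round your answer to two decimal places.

258.77

Without the quota, 190 - 0.5Q = 86.5 + 6Q gives Q* = 15.9231.
At Q = 7 the demand price is 190 - 0.5(7) = 186.5 and the supply price is 86.5 + 6(7) = 128.5.
DWL = (1/2)(gap between curves at 7) x (Q* - 7) = (1/2)(58)(8.9231) = 258.7692.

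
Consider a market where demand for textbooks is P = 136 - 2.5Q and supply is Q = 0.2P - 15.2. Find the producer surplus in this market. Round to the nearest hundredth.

160.00

Rewriting supply in inverse form: P = 76 + 5Q.
Set 136 - 2.5Q = 76 + 5Q, which gives 60 = 7.5Q, so Q* = 8 and P* = 136 - 2.5(8) = 116.
PS is the area between P* and the supply curve from 0 to Q*: (1/2)(8)(40) = 160.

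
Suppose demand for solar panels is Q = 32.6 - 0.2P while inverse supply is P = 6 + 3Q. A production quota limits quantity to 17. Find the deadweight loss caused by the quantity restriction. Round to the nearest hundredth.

Rewriting demand in inverse form: P = 163 - 5Q.
Without the quota, 163 - 5Q = 6 + 3Q gives Q* = 19.625.
At Q = 17 the demand price is 163 - 5(17) = 78 and the supply price is 6 + 3(17) = 57.
DWL = (1/2)(gap between curves at 17) x (Q* - 17) = (1/2)(21)(2.625) = 27.5625.

27.56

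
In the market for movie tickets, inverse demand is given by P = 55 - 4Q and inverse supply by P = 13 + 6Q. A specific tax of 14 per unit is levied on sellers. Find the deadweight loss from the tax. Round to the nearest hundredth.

9.80

Pre-tax equilibrium: 55 - 4Q = 13 + 6Q gives Q* = 4.2, P* = 38.2.
With the tax, sellers need 14 more per unit: 55 - 4Q = 13 + 6Q + 14, so Q_t = 2.8. Buyers pay P_b = 43.8; sellers receive P_s = P_b - 14 = 29.8.
Deadweight loss is the triangle between the curves from Q_t to Q*: (1/2)(4.2 - 2.8)(14) = 9.8.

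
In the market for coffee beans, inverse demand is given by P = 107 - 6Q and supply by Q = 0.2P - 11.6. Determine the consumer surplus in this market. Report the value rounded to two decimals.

Rewriting supply in inverse form: P = 58 + 5Q.
Set 107 - 6Q = 58 + 5Q, which gives 49 = 11Q, so Q* = 4.4545 and P* = 107 - 6(4.4545) = 80.2727.
The demand choke price is 107, so CS = (1/2)(Q*)(107 - P*) = (1/2)(4.4545)(26.7273) = 59.5289.

59.53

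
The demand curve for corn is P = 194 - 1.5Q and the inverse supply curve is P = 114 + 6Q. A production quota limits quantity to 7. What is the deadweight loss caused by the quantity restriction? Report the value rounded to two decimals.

Unrestricted equilibrium: Q* = (194 - 114)/(1.5 + 6) = 10.6667.
At Q = 7 the demand price is 194 - 1.5(7) = 183.5 and the supply price is 114 + 6(7) = 156.
DWL = (1/2)(gap between curves at 7) x (Q* - 7) = (1/2)(27.5)(3.6667) = 50.4167.

50.42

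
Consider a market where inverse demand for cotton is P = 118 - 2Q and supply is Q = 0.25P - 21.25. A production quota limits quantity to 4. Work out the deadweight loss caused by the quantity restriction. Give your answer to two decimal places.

6.75

Rewriting supply in inverse form: P = 85 + 4Q.
Unrestricted equilibrium: Q* = (118 - 85)/(2 + 4) = 5.5.
At Q = 4 the demand price is 118 - 2(4) = 110 and the supply price is 85 + 4(4) = 101.
DWL = (1/2)(gap between curves at 4) x (Q* - 4) = (1/2)(9)(1.5) = 6.75.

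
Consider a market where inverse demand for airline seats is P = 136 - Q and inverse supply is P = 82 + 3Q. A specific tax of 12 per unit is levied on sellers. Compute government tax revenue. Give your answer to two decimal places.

126.00

Without the tax, 136 - Q = 82 + 3Q so Q* = 13.5 and P* = 122.5.
With the tax, sellers need 12 more per unit: 136 - Q = 82 + 3Q + 12, so Q_t = 10.5. Buyers pay P_b = 125.5; sellers receive P_s = P_b - 12 = 113.5.
Tax revenue = t x Q_t = 12 x 10.5 = 126.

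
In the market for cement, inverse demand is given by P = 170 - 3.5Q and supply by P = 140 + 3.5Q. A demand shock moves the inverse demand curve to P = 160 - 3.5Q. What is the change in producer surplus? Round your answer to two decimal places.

Initial equilibrium: Q_0 = 4.2857, P_0 = 155; CS_0 = (1/2)(4.2857)(15) = 32.1429, PS_0 = (1/2)(4.2857)(15) = 32.1429.
New equilibrium: 160 - 3.5Q = 140 + 3.5Q gives Q_1 = 2.8571, P_1 = 150; CS_1 = 14.2857, PS_1 = 14.2857.
Change in producer surplus = 14.2857 - 32.1429 = -17.8571.

-17.86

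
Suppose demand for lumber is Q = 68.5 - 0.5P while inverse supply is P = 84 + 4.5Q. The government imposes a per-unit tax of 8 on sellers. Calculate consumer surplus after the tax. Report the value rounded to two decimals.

Rewriting demand in inverse form: P = 137 - 2Q.
Pre-tax equilibrium: 137 - 2Q = 84 + 4.5Q gives Q* = 8.1538, P* = 120.6923.
With the tax, sellers need 8 more per unit: 137 - 2Q = 84 + 4.5Q + 8, so Q_t = 6.9231. Buyers pay P_b = 123.1538; sellers receive P_s = P_b - 8 = 115.1538.
Consumer surplus is the triangle under demand above P_b: (1/2)(6.9231)(137 - 123.1538) = 47.929.

47.93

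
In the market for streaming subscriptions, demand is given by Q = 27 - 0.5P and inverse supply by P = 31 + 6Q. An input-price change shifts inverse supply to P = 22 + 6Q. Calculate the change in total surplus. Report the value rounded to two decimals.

30.94

Rewriting demand in inverse form: P = 54 - 2Q.
Initial equilibrium: Q_0 = 2.875, P_0 = 48.25; CS_0 = (1/2)(2.875)(5.75) = 8.2656, PS_0 = (1/2)(2.875)(17.25) = 24.7969.
New equilibrium: 54 - 2Q = 22 + 6Q gives Q_1 = 4, P_1 = 46; CS_1 = 16, PS_1 = 48.
Change in total surplus = (16 + 48) - (8.2656 + 24.7969) = 30.9375.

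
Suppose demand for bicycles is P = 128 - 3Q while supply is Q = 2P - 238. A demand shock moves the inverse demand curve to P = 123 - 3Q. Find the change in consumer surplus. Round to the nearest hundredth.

-7.96

Rewriting supply in inverse form: P = 119 + 0.5Q.
Initial equilibrium: Q_0 = 2.5714, P_0 = 120.2857; CS_0 = (1/2)(2.5714)(7.7143) = 9.9184, PS_0 = (1/2)(2.5714)(1.2857) = 1.6531.
New equilibrium: 123 - 3Q = 119 + 0.5Q gives Q_1 = 1.1429, P_1 = 119.5714; CS_1 = 1.9592, PS_1 = 0.3265.
Change in consumer surplus = 1.9592 - 9.9184 = -7.9592.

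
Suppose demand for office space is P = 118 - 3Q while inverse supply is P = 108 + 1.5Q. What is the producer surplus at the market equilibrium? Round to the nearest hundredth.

3.70

Set 118 - 3Q = 108 + 1.5Q, which gives 10 = 4.5Q, so Q* = 2.2222 and P* = 118 - 3(2.2222) = 111.3333.
Producer surplus is the triangle above supply below P*: (1/2)(2.2222)(111.3333 - 108) = (1/2)(2.2222)(3.3333) = 3.7037.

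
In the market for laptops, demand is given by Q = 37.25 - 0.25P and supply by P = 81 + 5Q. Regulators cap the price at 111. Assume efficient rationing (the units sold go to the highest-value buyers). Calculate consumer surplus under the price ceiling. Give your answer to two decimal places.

156.00

Rewriting demand in inverse form: P = 149 - 4Q.
Without the control, 149 - 4Q = 81 + 5Q so Q* = 7.5556 and P* = 118.7778.
At the ceiling price 111, quantity supplied is (111 - 81)/5 = 6; supply is the short side, so Q = 6 trades at P = 111.
The demand price at Q = 6 is 125. CS is the trapezoid between demand and 111 over [0, 6]: (1/2)[(149 - 111) + (125 - 111)](6) = 156.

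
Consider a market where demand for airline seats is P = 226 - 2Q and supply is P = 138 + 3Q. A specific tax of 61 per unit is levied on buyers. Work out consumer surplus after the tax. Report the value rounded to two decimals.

Without the tax, 226 - 2Q = 138 + 3Q so Q* = 17.6 and P* = 190.8.
A tax on buyers shifts demand down by 61: (226 - 61) - 2Q = 138 + 3Q, so Q_t = 5.4. Buyers pay P_b = 215.2; sellers receive P_s = P_b - 61 = 154.2.
CS = (1/2)(Q_t)(226 - P_b) = (1/2)(5.4)(10.8) = 29.16.

29.16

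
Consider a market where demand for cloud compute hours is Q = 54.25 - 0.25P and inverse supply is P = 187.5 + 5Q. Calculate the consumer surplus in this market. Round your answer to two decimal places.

21.49

Rewriting demand in inverse form: P = 217 - 4Q.
Setting demand equal to supply, 29.5 = 9Q, so Q* = 3.2778 and P* = 203.8889.
CS is the area between the demand curve and P* from 0 to Q*: (1/2)(3.2778)(13.1111) = 21.4877.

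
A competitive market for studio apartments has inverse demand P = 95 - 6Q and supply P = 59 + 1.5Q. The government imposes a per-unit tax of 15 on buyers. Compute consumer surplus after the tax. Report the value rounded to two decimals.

Without the tax, 95 - 6Q = 59 + 1.5Q so Q* = 4.8 and P* = 66.2.
With the tax, buyers' net willingness to pay falls by 15: (95 - 15) - 6Q = 59 + 1.5Q, so Q_t = 2.8. Buyers pay P_b = 78.2; sellers receive P_s = P_b - 15 = 63.2.
Consumer surplus is the triangle under demand above P_b: (1/2)(2.8)(95 - 78.2) = 23.52.

23.52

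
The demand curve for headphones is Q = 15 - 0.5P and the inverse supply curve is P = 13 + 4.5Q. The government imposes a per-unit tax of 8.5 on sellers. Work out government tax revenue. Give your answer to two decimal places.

11.12

Rewriting demand in inverse form: P = 30 - 2Q.
Pre-tax equilibrium: 30 - 2Q = 13 + 4.5Q gives Q* = 2.6154, P* = 24.7692.
With the tax, sellers need 8.5 more per unit: 30 - 2Q = 13 + 4.5Q + 8.5, so Q_t = 1.3077. Buyers pay P_b = 27.3846; sellers receive P_s = P_b - 8.5 = 18.8846.
Tax revenue = t x Q_t = 8.5 x 1.3077 = 11.1154.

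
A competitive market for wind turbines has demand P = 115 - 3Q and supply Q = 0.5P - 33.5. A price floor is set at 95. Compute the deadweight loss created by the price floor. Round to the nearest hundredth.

Rewriting supply in inverse form: P = 67 + 2Q.
Free-market equilibrium: 115 - 3Q = 67 + 2Q gives Q* = 9.6, P* = 86.2.
At the floor price 95, quantity demanded is (115 - 95)/3 = 6.6667; demand is the short side, so Q = 6.6667 trades at P = 95.
The lost-trades triangle has base Q* - 6.6667 = 2.9333 and height equal to the gap between the curves at Q = 6.6667, which is 95 - 80.3333 = 14.6667. DWL = (1/2)(2.9333)(14.6667) = 21.5111.

21.51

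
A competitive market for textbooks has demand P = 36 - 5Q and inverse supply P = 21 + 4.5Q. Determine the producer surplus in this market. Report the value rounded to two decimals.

5.61

Set 36 - 5Q = 21 + 4.5Q, which gives 15 = 9.5Q, so Q* = 1.5789 and P* = 36 - 5(1.5789) = 28.1053.
PS is the area between P* and the supply curve from 0 to Q*: (1/2)(1.5789)(7.1053) = 5.6094.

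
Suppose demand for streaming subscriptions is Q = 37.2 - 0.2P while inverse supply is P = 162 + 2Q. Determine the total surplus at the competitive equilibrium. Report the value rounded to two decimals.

Rewriting demand in inverse form: P = 186 - 5Q.
Set 186 - 5Q = 162 + 2Q, which gives 24 = 7Q, so Q* = 3.4286 and P* = 186 - 5(3.4286) = 168.8571.
Total surplus is the full triangle between the curves from 0 to Q*: (1/2)(3.4286)(186 - 162) = 41.1429.

41.14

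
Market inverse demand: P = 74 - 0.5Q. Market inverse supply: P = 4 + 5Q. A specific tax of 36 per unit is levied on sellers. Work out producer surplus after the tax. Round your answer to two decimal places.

95.54

Pre-tax equilibrium: 74 - 0.5Q = 4 + 5Q gives Q* = 12.7273, P* = 67.6364.
A tax on sellers shifts supply up by 36: 74 - 0.5Q = 4 + 5Q + 36, so Q_t = 6.1818. Buyers pay P_b = 70.9091; sellers receive P_s = P_b - 36 = 34.9091.
PS = (1/2)(Q_t)(P_s - 4) = (1/2)(6.1818)(30.9091) = 95.5372.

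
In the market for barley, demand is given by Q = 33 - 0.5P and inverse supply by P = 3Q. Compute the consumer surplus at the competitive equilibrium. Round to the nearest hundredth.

Rewriting demand in inverse form: P = 66 - 2Q.
Setting demand equal to supply, 66 = 5Q, so Q* = 13.2 and P* = 39.6.
Consumer surplus is the triangle under demand above P*: (1/2)(13.2)(66 - 39.6) = (1/2)(13.2)(26.4) = 174.24.

174.24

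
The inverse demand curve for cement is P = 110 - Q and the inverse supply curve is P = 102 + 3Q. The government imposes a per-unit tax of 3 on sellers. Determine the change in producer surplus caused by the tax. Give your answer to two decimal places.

Pre-tax equilibrium: 110 - Q = 102 + 3Q gives Q* = 2, P* = 108.
With the tax, sellers need 3 more per unit: 110 - Q = 102 + 3Q + 3, so Q_t = 1.25. Buyers pay P_b = 108.75; sellers receive P_s = P_b - 3 = 105.75.
Producers lose the trapezoid between P_s and P* out to Q_t plus the triangle from Q_t to Q*: change in PS = 2.3438 - 6 = -3.6562.

-3.66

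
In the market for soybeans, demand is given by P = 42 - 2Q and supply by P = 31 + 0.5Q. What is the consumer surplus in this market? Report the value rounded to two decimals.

Setting demand equal to supply, 11 = 2.5Q, so Q* = 4.4 and P* = 33.2.
The demand choke price is 42, so CS = (1/2)(Q*)(42 - P*) = (1/2)(4.4)(8.8) = 19.36.

19.36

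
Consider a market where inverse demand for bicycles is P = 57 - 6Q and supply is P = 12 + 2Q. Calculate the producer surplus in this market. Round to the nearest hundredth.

31.64

Set 57 - 6Q = 12 + 2Q, which gives 45 = 8Q, so Q* = 5.625 and P* = 57 - 6(5.625) = 23.25.
Producer surplus is the triangle above supply below P*: (1/2)(5.625)(23.25 - 12) = (1/2)(5.625)(11.25) = 31.6406.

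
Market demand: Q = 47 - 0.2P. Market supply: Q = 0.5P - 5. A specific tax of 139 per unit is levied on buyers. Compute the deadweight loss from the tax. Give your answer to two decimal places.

Rewriting demand in inverse form: P = 235 - 5Q.
Rewriting supply in inverse form: P = 10 + 2Q.
Without the tax, 235 - 5Q = 10 + 2Q so Q* = 32.1429 and P* = 74.2857.
A tax on buyers shifts demand down by 139: (235 - 139) - 5Q = 10 + 2Q, so Q_t = 12.2857. Buyers pay P_b = 173.5714; sellers receive P_s = P_b - 139 = 34.5714.
The welfare triangle lost has base Q* - Q_t = 19.8571 and height t = 139, so DWL = (1/2)(19.8571)(139) = 1380.0714.

1380.07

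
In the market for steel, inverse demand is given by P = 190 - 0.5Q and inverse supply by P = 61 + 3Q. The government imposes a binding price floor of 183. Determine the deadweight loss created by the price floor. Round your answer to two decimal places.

914.29

Without the control, 190 - 0.5Q = 61 + 3Q so Q* = 36.8571 and P* = 171.5714.
At the floor price 183, quantity demanded is (190 - 183)/0.5 = 14; demand is the short side, so Q = 14 trades at P = 183.
At Q = 14 the demand price is 183 and the supply price is 103. Deadweight loss is the triangle between the curves from 14 to 36.8571: (1/2)(183 - 103)(36.8571 - 14) = 914.2857.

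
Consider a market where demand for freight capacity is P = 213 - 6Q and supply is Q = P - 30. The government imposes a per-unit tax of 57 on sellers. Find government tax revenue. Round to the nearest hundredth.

Rewriting supply in inverse form: P = 30 + Q.
Pre-tax equilibrium: 213 - 6Q = 30 + Q gives Q* = 26.1429, P* = 56.1429.
With the tax, sellers need 57 more per unit: 213 - 6Q = 30 + Q + 57, so Q_t = 18. Buyers pay P_b = 105; sellers receive P_s = P_b - 57 = 48.
Revenue is the tax times quantity traded: 57 x 18 = 1026.

1026.00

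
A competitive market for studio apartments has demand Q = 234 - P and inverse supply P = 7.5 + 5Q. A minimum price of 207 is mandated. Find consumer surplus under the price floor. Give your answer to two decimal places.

364.50

Rewriting demand in inverse form: P = 234 - Q.
Free-market equilibrium: 234 - Q = 7.5 + 5Q gives Q* = 37.75, P* = 196.25.
At the floor price 207, quantity demanded is (234 - 207)/1 = 27; demand is the short side, so Q = 27 trades at P = 207.
CS is the triangle under demand above 207: (1/2)(27)(234 - 207) = 364.5.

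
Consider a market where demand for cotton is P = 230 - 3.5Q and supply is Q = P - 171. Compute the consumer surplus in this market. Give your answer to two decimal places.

Rewriting supply in inverse form: P = 171 + Q.
Setting demand equal to supply, 59 = 4.5Q, so Q* = 13.1111 and P* = 184.1111.
Consumer surplus is the triangle under demand above P*: (1/2)(13.1111)(230 - 184.1111) = (1/2)(13.1111)(45.8889) = 300.8272.

300.83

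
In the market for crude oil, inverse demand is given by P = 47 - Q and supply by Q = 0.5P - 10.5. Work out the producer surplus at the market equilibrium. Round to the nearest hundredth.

75.11

Rewriting supply in inverse form: P = 21 + 2Q.
Set 47 - Q = 21 + 2Q, which gives 26 = 3Q, so Q* = 8.6667 and P* = 47 - (8.6667) = 38.3333.
PS is the area between P* and the supply curve from 0 to Q*: (1/2)(8.6667)(17.3333) = 75.1111.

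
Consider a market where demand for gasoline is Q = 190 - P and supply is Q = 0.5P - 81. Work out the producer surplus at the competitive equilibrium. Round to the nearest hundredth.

Rewriting demand in inverse form: P = 190 - Q.
Rewriting supply in inverse form: P = 162 + 2Q.
Equilibrium: 190 - Q = 162 + 2Q, so Q* = 9.3333 and P* = 180.6667.
The supply curve's price intercept is 162, so PS = (1/2)(Q*)(P* - 162) = (1/2)(9.3333)(18.6667) = 87.1111.

87.11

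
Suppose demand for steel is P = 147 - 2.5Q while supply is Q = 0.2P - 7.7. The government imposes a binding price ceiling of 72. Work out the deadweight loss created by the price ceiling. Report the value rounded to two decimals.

226.20

Rewriting supply in inverse form: P = 38.5 + 5Q.
Without the control, 147 - 2.5Q = 38.5 + 5Q so Q* = 14.4667 and P* = 110.8333.
At the ceiling price 72, quantity supplied is (72 - 38.5)/5 = 6.7; supply is the short side, so Q = 6.7 trades at P = 72.
At Q = 6.7 the demand price is 130.25 and the supply price is 72. Deadweight loss is the triangle between the curves from 6.7 to 14.4667: (1/2)(130.25 - 72)(14.4667 - 6.7) = 226.2042.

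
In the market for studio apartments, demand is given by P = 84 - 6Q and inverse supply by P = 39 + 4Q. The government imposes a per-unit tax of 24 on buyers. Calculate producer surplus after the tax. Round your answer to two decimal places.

Without the tax, 84 - 6Q = 39 + 4Q so Q* = 4.5 and P* = 57.
A tax on buyers shifts demand down by 24: (84 - 24) - 6Q = 39 + 4Q, so Q_t = 2.1. Buyers pay P_b = 71.4; sellers receive P_s = P_b - 24 = 47.4.
Producer surplus is the triangle above supply below P_s: (1/2)(2.1)(47.4 - 39) = 8.82.

8.82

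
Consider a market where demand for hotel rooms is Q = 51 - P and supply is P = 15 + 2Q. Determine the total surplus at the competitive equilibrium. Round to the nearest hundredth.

Rewriting demand in inverse form: P = 51 - Q.
Equilibrium: 51 - Q = 15 + 2Q, so Q* = 12 and P* = 39.
CS = (1/2)(12)(12) = 72 and PS = (1/2)(12)(24) = 144, so total surplus = 216.

216.00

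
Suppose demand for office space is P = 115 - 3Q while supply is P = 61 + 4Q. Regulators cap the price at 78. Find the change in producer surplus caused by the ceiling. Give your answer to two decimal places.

Free-market equilibrium: 115 - 3Q = 61 + 4Q gives Q* = 7.7143, P* = 91.8571.
At P = 78, sellers supply (78 - 61)/4 = 4.25 while buyers want more, so the quantity traded is 4.25 at price 78.
PS goes from (1/2)(7.7143)(30.8571) = 119.0204 to 36.125 (computed as (78 - 61)(4.25) - (1/2)(4)(4.25)^2), a change of -82.8954.

-82.90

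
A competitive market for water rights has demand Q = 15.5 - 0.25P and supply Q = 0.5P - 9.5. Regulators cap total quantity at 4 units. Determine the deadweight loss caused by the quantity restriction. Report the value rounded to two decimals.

Rewriting demand in inverse form: P = 62 - 4Q.
Rewriting supply in inverse form: P = 19 + 2Q.
Without the quota, 62 - 4Q = 19 + 2Q gives Q* = 7.1667.
At Q = 4 the demand price is 62 - 4(4) = 46 and the supply price is 19 + 2(4) = 27.
DWL = (1/2)(gap between curves at 4) x (Q* - 4) = (1/2)(19)(3.1667) = 30.0833.

30.08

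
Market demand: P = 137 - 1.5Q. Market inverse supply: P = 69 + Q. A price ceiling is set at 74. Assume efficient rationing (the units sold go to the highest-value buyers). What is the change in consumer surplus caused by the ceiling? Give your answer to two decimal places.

Free-market equilibrium: 137 - 1.5Q = 69 + Q gives Q* = 27.2, P* = 96.2.
At P = 74, sellers supply (74 - 69)/1 = 5 while buyers want more, so the quantity traded is 5 at price 74.
CS goes from (1/2)(27.2)(40.8) = 554.88 to 296.25 (computed as (137 - 74)(5) - (1/2)(1.5)(5)^2), a change of -258.63.

-258.63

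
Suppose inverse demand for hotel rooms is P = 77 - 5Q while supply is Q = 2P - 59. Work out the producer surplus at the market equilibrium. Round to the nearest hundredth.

Rewriting supply in inverse form: P = 29.5 + 0.5Q.
Setting demand equal to supply, 47.5 = 5.5Q, so Q* = 8.6364 and P* = 33.8182.
PS is the area between P* and the supply curve from 0 to Q*: (1/2)(8.6364)(4.3182) = 18.6467.

18.65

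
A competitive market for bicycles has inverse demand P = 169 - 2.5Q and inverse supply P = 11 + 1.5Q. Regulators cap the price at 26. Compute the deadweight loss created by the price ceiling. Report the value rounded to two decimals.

1740.50

Free-market equilibrium: 169 - 2.5Q = 11 + 1.5Q gives Q* = 39.5, P* = 70.25.
At the ceiling price 26, quantity supplied is (26 - 11)/1.5 = 10; supply is the short side, so Q = 10 trades at P = 26.
At Q = 10 the demand price is 144 and the supply price is 26. Deadweight loss is the triangle between the curves from 10 to 39.5: (1/2)(144 - 26)(39.5 - 10) = 1740.5.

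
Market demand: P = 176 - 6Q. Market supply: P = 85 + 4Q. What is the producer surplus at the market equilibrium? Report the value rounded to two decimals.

Setting demand equal to supply, 91 = 10Q, so Q* = 9.1 and P* = 121.4.
PS is the area between P* and the supply curve from 0 to Q*: (1/2)(9.1)(36.4) = 165.62.

165.62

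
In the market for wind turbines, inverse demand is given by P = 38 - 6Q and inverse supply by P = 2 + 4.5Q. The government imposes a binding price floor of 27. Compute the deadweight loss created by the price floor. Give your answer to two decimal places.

Without the control, 38 - 6Q = 2 + 4.5Q so Q* = 3.4286 and P* = 17.4286.
At P = 27, buyers demand (38 - 27)/6 = 1.8333 while sellers would supply more, so the quantity traded is 1.8333 at price 27.
The lost-trades triangle has base Q* - 1.8333 = 1.5952 and height equal to the gap between the curves at Q = 1.8333, which is 27 - 10.25 = 16.75. DWL = (1/2)(1.5952)(16.75) = 13.3601.

13.36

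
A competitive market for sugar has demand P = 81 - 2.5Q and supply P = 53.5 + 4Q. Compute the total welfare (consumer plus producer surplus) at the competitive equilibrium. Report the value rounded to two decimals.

Set 81 - 2.5Q = 53.5 + 4Q, which gives 27.5 = 6.5Q, so Q* = 4.2308 and P* = 81 - 2.5(4.2308) = 70.4231.
CS = (1/2)(4.2308)(10.5769) = 22.3743 and PS = (1/2)(4.2308)(16.9231) = 35.7988, so total surplus = 58.1731.

58.17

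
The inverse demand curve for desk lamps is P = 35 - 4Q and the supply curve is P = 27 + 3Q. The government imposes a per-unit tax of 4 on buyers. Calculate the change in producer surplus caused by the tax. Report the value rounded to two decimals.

Without the tax, 35 - 4Q = 27 + 3Q so Q* = 1.1429 and P* = 30.4286.
With the tax, buyers' net willingness to pay falls by 4: (35 - 4) - 4Q = 27 + 3Q, so Q_t = 0.5714. Buyers pay P_b = 32.7143; sellers receive P_s = P_b - 4 = 28.7143.
PS falls from (1/2)(1.1429)(3.4286) = 1.9592 to (1/2)(0.5714)(1.7143) = 0.4898, a change of -1.4694.

-1.47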